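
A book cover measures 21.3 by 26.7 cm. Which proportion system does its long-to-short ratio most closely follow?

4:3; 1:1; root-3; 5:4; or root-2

5:4

Ratio = 26.7 / 21.3 ≈ 1.254.
Distances: 4:3 1.333 (Δ 0.079); 1:1 1.000 (Δ 0.254); root-3 1.732 (Δ 0.478); 5:4 1.250 (Δ 0.004); root-2 1.414 (Δ 0.160).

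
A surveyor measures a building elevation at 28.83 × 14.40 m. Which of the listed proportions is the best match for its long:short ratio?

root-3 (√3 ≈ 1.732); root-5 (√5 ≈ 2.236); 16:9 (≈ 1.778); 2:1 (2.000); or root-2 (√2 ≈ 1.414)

2:1

Ratio = 28.83 / 14.40 ≈ 2.002.
Distances: root-3 1.732 (Δ 0.270); root-5 2.236 (Δ 0.234); 16:9 1.778 (Δ 0.224); 2:1 2.000 (Δ 0.002); root-2 1.414 (Δ 0.588).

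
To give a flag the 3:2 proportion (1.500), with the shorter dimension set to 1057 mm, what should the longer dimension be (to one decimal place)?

1585.5 mm

3:2 = 1.50000.
Longer side = 1057 × 1.50000 ≈ 1585.500 → 1585.5 mm.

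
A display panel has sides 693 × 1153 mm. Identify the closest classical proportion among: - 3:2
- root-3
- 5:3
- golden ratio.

5:3

Ratio = 1153 / 693 ≈ 1.664.
Distances: 3:2 1.500 (Δ 0.164); root-3 1.732 (Δ 0.068); 5:3 1.667 (Δ 0.003); golden ratio 1.618 (Δ 0.046).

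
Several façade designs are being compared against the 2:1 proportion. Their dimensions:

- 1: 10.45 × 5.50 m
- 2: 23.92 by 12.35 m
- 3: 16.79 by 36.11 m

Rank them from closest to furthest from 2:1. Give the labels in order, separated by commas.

1: 10.45/5.50 ≈ 1.900 → |1.900 − 2.000| = 0.100
2: 23.92/12.35 ≈ 1.937 → |1.937 − 2.000| = 0.063
3: 36.11/16.79 ≈ 2.151 → |2.151 − 2.000| = 0.151

2, 1, 3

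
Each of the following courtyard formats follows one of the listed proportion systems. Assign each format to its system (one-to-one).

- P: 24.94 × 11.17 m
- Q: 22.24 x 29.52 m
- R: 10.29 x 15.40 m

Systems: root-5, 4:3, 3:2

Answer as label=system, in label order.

P=root-5, Q=4:3, R=3:2

P = 24.94/11.17 ≈ 2.233 → root-5 (2.236)
Q = 29.52/22.24 ≈ 1.327 → 4:3 (1.333)
R = 15.40/10.29 ≈ 1.497 → 3:2 (1.500)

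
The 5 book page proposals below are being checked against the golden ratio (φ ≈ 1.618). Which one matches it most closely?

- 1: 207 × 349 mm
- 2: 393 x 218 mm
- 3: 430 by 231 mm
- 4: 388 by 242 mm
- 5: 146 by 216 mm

Target golden ratio ≈ 1.618.
1: 1.686 (Δ0.068)  2: 1.803 (Δ0.185)  3: 1.861 (Δ0.243)  4: 1.603 (Δ0.015)  5: 1.479 (Δ0.139)

4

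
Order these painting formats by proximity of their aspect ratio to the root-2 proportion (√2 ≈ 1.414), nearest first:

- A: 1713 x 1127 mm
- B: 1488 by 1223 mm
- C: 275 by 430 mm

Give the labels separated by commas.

Ratios: A = 1713 / 1127 ≈ 1.520; B = 1488 / 1223 ≈ 1.217; C = 430 / 275 ≈ 1.564.
|Δ from 1.414|: A 0.106; B 0.197; C 0.150.

A, C, B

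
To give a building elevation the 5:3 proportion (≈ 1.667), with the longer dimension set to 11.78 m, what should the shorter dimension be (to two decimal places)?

7.07 m

5:3 ≈ 1.66667.
Shorter side = 11.78 ÷ 1.66667 ≈ 7.0680 → 7.07 m.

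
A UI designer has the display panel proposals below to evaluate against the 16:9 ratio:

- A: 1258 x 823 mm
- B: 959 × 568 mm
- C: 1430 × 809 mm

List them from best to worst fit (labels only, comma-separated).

C, B, A

Ratios: A = 1258 / 823 ≈ 1.529; B = 959 / 568 ≈ 1.688; C = 1430 / 809 ≈ 1.768.
|Δ from 1.778|: A 0.249; B 0.090; C 0.010.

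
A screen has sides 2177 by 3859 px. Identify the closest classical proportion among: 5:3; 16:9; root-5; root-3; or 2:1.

Ratio = 3859 / 2177 ≈ 1.773.
Distances: 5:3 1.667 (Δ 0.106); 16:9 1.778 (Δ 0.005); root-5 2.236 (Δ 0.463); root-3 1.732 (Δ 0.041); 2:1 2.000 (Δ 0.227).

16:9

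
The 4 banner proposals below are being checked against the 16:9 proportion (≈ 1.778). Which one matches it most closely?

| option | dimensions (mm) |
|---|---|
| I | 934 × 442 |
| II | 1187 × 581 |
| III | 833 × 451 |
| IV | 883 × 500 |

Ratios (long/short): I ≈ 2.113; II ≈ 2.043; III ≈ 1.847; IV ≈ 1.766.
16:9 ≈ 1.778; option IV is nearest (Δ 0.012).

IV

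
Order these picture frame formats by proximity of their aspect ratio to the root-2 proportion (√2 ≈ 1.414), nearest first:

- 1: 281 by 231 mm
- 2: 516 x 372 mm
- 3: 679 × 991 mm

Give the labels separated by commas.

Ratios: 1 = 281 / 231 ≈ 1.216; 2 = 516 / 372 ≈ 1.387; 3 = 991 / 679 ≈ 1.459.
|Δ from 1.414|: 1 0.198; 2 0.027; 3 0.045.

2, 3, 1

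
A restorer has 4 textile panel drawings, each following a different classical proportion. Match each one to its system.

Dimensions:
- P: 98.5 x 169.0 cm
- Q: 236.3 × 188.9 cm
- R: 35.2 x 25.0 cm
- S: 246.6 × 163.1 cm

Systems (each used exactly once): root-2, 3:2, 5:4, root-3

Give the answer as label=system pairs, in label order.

P=root-3, Q=5:4, R=root-2, S=3:2

Ratios: P ≈ 1.716; Q ≈ 1.251; R ≈ 1.408; S ≈ 1.512.
Targets: root-2 ≈ 1.414; 3:2 ≈ 1.500; 5:4 ≈ 1.250; root-3 ≈ 1.732.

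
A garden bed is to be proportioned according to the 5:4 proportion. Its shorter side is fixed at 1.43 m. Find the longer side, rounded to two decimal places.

5:4 = 1.25000.
Longer side = 1.43 × 1.25000 ≈ 1.7875 → 1.79 m.

1.79 m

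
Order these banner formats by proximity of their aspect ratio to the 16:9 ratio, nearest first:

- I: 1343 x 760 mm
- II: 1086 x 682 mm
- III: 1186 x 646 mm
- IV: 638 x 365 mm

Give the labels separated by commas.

Ratios: I = 1343 / 760 ≈ 1.767; II = 1086 / 682 ≈ 1.592; III = 1186 / 646 ≈ 1.836; IV = 638 / 365 ≈ 1.748.
|Δ from 1.778|: I 0.011; II 0.186; III 0.058; IV 0.030.

I, IV, III, II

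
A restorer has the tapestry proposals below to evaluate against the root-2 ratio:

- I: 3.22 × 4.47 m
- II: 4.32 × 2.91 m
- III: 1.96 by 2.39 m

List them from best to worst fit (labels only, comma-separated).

Ratios: I = 4.47 / 3.22 ≈ 1.388; II = 4.32 / 2.91 ≈ 1.485; III = 2.39 / 1.96 ≈ 1.219.
|Δ from 1.414|: I 0.026; II 0.071; III 0.195.

I, II, III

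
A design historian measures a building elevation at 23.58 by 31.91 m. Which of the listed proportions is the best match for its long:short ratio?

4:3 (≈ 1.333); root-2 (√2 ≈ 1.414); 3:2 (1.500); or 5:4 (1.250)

4:3

31.91/23.58 ≈ 1.353. Nearest candidates are 4:3 (1.333, off by 0.020) and root-2 (1.414, off by 0.061).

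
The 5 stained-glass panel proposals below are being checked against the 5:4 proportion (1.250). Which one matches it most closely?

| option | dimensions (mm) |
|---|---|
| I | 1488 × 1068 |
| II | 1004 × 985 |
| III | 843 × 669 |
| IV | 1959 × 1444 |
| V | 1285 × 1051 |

III

Ratios (long/short): I ≈ 1.393; II ≈ 1.019; III ≈ 1.260; IV ≈ 1.357; V ≈ 1.223.
5:4 ≈ 1.250; option III is nearest (Δ 0.010).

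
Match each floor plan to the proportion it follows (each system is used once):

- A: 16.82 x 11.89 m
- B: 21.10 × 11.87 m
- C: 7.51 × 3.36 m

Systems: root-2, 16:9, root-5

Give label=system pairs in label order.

Ratios: A ≈ 1.415; B ≈ 1.778; C ≈ 2.235.
Targets: root-2 ≈ 1.414; 16:9 ≈ 1.778; root-5 ≈ 2.236.

A=root-2, B=16:9, C=root-5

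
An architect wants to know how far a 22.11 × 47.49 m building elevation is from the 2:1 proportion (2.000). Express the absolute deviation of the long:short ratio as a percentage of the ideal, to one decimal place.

7.4%

Ratio = 47.49 / 22.11 ≈ 2.1479.
Ideal 2:1 = 2.0000. |2.1479 − 2.0000| / 2.0000 ≈ 7.39% → 7.4%.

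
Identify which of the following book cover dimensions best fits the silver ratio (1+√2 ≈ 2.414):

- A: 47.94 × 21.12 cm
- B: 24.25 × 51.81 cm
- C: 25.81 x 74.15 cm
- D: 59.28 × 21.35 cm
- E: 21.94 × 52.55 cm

E

Target silver ratio ≈ 2.414.
A: 2.270 (Δ0.144)  B: 2.136 (Δ0.278)  C: 2.873 (Δ0.459)  D: 2.777 (Δ0.363)  E: 2.395 (Δ0.019)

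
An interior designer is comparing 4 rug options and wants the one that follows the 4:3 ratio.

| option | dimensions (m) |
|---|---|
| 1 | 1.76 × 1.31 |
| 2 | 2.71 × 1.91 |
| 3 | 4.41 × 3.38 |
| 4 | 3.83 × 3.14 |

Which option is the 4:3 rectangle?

1

Ratios (long/short): 1 ≈ 1.344; 2 ≈ 1.419; 3 ≈ 1.305; 4 ≈ 1.220.
4:3 ≈ 1.333; option 1 is nearest (Δ 0.011).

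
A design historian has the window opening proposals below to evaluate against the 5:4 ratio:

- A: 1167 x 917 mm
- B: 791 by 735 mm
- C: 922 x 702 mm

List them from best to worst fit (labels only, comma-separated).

A, C, B

Ratios: A = 1167 / 917 ≈ 1.273; B = 791 / 735 ≈ 1.076; C = 922 / 702 ≈ 1.313.
|Δ from 1.250|: A 0.023; B 0.174; C 0.063.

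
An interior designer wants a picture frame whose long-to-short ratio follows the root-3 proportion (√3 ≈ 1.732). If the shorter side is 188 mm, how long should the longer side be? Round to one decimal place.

root-3 ≈ 1.73205.
Longer side = 188 × 1.73205 ≈ 325.625 → 325.6 mm.

325.6 mm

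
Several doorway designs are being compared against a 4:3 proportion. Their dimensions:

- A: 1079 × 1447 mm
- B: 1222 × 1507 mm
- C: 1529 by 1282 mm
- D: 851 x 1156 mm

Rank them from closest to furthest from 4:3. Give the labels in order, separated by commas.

A, D, B, C

Ratios: A = 1447 / 1079 ≈ 1.341; B = 1507 / 1222 ≈ 1.233; C = 1529 / 1282 ≈ 1.193; D = 1156 / 851 ≈ 1.358.
|Δ from 1.333|: A 0.008; B 0.100; C 0.140; D 0.025.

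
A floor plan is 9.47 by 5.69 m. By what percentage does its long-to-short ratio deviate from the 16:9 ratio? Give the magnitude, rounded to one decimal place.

6.4%

Ratio = 9.47 / 5.69 ≈ 1.6643.
Ideal 16:9 ≈ 1.7778. |1.6643 − 1.7778| / 1.7778 ≈ 6.38% → 6.4%.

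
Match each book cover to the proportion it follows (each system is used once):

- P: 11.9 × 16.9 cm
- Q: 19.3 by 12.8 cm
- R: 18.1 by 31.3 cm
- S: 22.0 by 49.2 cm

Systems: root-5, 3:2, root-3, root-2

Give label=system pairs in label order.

P=root-2, Q=3:2, R=root-3, S=root-5

P = 16.9/11.9 ≈ 1.420 → root-2 (1.414)
Q = 19.3/12.8 ≈ 1.508 → 3:2 (1.500)
R = 31.3/18.1 ≈ 1.729 → root-3 (1.732)
S = 49.2/22.0 ≈ 2.236 → root-5 (2.236)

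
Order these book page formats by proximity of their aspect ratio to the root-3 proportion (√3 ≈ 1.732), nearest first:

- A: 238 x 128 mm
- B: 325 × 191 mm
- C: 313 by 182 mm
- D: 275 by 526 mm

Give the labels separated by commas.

Ratios: A = 238 / 128 ≈ 1.859; B = 325 / 191 ≈ 1.702; C = 313 / 182 ≈ 1.720; D = 526 / 275 ≈ 1.913.
|Δ from 1.732|: A 0.127; B 0.030; C 0.012; D 0.181.

C, B, A, D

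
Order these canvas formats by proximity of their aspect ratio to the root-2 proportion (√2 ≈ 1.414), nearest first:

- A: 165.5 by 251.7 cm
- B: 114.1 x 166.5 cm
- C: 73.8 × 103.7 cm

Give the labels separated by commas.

A: 251.7/165.5 ≈ 1.521 → |1.521 − 1.414| = 0.107
B: 166.5/114.1 ≈ 1.459 → |1.459 − 1.414| = 0.045
C: 103.7/73.8 ≈ 1.405 → |1.405 − 1.414| = 0.009

C, B, A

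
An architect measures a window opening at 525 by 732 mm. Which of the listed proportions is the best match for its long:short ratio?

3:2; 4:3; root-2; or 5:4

Ratio = 732 / 525 ≈ 1.394.
Distances: 3:2 1.500 (Δ 0.106); 4:3 1.333 (Δ 0.061); root-2 1.414 (Δ 0.020); 5:4 1.250 (Δ 0.144).

root-2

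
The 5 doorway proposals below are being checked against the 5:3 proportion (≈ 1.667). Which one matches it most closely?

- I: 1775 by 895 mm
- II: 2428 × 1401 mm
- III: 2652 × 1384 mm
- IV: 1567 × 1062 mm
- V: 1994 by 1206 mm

Target 5:3 ≈ 1.667.
I: 1.983 (Δ0.316)  II: 1.733 (Δ0.066)  III: 1.916 (Δ0.249)  IV: 1.476 (Δ0.191)  V: 1.653 (Δ0.014)

V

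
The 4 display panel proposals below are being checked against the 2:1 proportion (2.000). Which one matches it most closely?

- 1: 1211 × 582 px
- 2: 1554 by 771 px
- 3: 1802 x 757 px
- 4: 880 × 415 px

2

Ratios (long/short): 1 ≈ 2.081; 2 ≈ 2.016; 3 ≈ 2.380; 4 ≈ 2.120.
2:1 ≈ 2.000; option 2 is nearest (Δ 0.016).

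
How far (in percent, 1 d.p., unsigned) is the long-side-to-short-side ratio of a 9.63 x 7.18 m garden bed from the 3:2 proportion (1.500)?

Ratio = 9.63 / 7.18 ≈ 1.3412.
Ideal 3:2 = 1.5000. |1.3412 − 1.5000| / 1.5000 ≈ 10.59% → 10.6%.

10.6%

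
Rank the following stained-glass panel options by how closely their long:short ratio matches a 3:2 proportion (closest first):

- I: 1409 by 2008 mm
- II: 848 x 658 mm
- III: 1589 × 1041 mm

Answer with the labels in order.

I: 2008/1409 ≈ 1.425 → |1.425 − 1.500| = 0.075
II: 848/658 ≈ 1.289 → |1.289 − 1.500| = 0.211
III: 1589/1041 ≈ 1.526 → |1.526 − 1.500| = 0.026

III, I, II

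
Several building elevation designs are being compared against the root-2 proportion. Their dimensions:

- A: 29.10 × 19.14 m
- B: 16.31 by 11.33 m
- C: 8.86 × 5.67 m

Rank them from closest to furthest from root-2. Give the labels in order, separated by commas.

Ratios: A = 29.10 / 19.14 ≈ 1.520; B = 16.31 / 11.33 ≈ 1.440; C = 8.86 / 5.67 ≈ 1.563.
|Δ from 1.414|: A 0.106; B 0.026; C 0.149.

B, A, C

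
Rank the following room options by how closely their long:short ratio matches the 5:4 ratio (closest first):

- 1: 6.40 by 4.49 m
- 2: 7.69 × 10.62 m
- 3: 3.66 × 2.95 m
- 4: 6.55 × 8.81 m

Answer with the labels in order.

3, 4, 2, 1

Ratios: 1 = 6.40 / 4.49 ≈ 1.425; 2 = 10.62 / 7.69 ≈ 1.381; 3 = 3.66 / 2.95 ≈ 1.241; 4 = 8.81 / 6.55 ≈ 1.345.
|Δ from 1.250|: 1 0.175; 2 0.131; 3 0.009; 4 0.095.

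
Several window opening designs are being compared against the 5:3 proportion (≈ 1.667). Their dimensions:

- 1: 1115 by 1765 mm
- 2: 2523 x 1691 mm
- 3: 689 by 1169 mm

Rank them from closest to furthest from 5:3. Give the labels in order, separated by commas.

3, 1, 2

1: 1765/1115 ≈ 1.583 → |1.583 − 1.667| = 0.084
2: 2523/1691 ≈ 1.492 → |1.492 − 1.667| = 0.175
3: 1169/689 ≈ 1.697 → |1.697 − 1.667| = 0.030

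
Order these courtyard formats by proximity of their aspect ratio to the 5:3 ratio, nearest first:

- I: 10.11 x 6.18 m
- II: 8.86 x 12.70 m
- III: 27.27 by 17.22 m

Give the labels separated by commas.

I: 10.11/6.18 ≈ 1.636 → |1.636 − 1.667| = 0.031
II: 12.70/8.86 ≈ 1.433 → |1.433 − 1.667| = 0.234
III: 27.27/17.22 ≈ 1.584 → |1.584 − 1.667| = 0.083

I, III, II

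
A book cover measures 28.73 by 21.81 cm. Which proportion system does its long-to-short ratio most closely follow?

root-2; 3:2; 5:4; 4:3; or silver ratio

Ratio = 28.73 / 21.81 ≈ 1.317.
Distances: root-2 1.414 (Δ 0.097); 3:2 1.500 (Δ 0.183); 5:4 1.250 (Δ 0.067); 4:3 1.333 (Δ 0.016); silver ratio 2.414 (Δ 1.097).

4:3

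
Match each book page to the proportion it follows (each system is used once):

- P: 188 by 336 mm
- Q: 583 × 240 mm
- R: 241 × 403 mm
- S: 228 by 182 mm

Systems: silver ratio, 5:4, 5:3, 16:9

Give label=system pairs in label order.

P=16:9, Q=silver ratio, R=5:3, S=5:4

Ratios: P ≈ 1.787; Q ≈ 2.429; R ≈ 1.672; S ≈ 1.253.
Targets: silver ratio ≈ 2.414; 5:4 ≈ 1.250; 5:3 ≈ 1.667; 16:9 ≈ 1.778.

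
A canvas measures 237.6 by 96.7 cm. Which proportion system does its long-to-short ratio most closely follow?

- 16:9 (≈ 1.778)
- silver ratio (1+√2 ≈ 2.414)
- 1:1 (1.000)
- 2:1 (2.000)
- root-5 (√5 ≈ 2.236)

silver ratio

Ratio = 237.6 / 96.7 ≈ 2.457.
Distances: 16:9 1.778 (Δ 0.679); silver ratio 2.414 (Δ 0.043); 1:1 1.000 (Δ 1.457); 2:1 2.000 (Δ 0.457); root-5 2.236 (Δ 0.221).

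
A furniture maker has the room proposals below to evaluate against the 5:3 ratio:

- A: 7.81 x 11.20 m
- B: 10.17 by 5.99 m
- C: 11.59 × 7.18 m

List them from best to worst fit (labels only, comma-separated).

Ratios: A = 11.20 / 7.81 ≈ 1.434; B = 10.17 / 5.99 ≈ 1.698; C = 11.59 / 7.18 ≈ 1.614.
|Δ from 1.667|: A 0.233; B 0.031; C 0.053.

B, C, A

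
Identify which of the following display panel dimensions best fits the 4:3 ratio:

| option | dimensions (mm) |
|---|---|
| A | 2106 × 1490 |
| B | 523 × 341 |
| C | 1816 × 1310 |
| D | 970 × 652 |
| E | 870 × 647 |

Ratios (long/short): A ≈ 1.413; B ≈ 1.534; C ≈ 1.386; D ≈ 1.488; E ≈ 1.345.
4:3 ≈ 1.333; option E is nearest (Δ 0.012).

E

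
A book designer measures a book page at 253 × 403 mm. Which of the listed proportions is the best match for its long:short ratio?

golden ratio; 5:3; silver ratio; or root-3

403/253 ≈ 1.593. Nearest candidates are golden ratio (1.618, off by 0.025) and 5:3 (1.667, off by 0.074).

golden ratio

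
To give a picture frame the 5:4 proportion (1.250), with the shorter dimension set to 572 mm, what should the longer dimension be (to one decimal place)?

715.0 mm

5:4 = 1.25000.
Longer side = 572 × 1.25000 ≈ 715.000 → 715.0 mm.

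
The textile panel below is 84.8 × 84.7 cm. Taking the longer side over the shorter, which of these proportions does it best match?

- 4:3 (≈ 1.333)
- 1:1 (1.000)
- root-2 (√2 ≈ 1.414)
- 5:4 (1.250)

84.8/84.7 ≈ 1.001. Nearest candidates are 1:1 (1.000, off by 0.001) and 5:4 (1.250, off by 0.249).

1:1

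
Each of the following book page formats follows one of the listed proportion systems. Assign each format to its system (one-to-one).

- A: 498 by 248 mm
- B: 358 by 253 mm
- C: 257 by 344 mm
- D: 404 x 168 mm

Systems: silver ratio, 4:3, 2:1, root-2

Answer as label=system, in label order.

Ratios: A ≈ 2.008; B ≈ 1.415; C ≈ 1.339; D ≈ 2.405.
Targets: silver ratio ≈ 2.414; 4:3 ≈ 1.333; 2:1 ≈ 2.000; root-2 ≈ 1.414.

A=2:1, B=root-2, C=4:3, D=silver ratio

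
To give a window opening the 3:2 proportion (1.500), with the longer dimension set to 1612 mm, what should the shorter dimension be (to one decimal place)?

1074.7 mm

3:2 = 1.50000.
Shorter side = 1612 ÷ 1.50000 ≈ 1074.667 → 1074.7 mm.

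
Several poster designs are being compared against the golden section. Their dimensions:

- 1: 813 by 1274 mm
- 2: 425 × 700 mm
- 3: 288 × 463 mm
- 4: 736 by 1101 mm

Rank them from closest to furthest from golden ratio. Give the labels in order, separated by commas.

3, 2, 1, 4

1: 1274/813 ≈ 1.567 → |1.567 − 1.618| = 0.051
2: 700/425 ≈ 1.647 → |1.647 − 1.618| = 0.029
3: 463/288 ≈ 1.608 → |1.608 − 1.618| = 0.010
4: 1101/736 ≈ 1.496 → |1.496 − 1.618| = 0.122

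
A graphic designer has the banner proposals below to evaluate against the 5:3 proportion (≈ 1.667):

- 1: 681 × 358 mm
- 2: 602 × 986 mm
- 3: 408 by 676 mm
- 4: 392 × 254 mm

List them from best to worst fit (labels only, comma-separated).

3, 2, 4, 1

1: 681/358 ≈ 1.902 → |1.902 − 1.667| = 0.235
2: 986/602 ≈ 1.638 → |1.638 − 1.667| = 0.029
3: 676/408 ≈ 1.657 → |1.657 − 1.667| = 0.010
4: 392/254 ≈ 1.543 → |1.543 − 1.667| = 0.124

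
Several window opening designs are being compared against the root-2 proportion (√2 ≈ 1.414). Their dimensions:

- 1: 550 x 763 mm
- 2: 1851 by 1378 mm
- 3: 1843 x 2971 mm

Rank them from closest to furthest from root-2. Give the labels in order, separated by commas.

1, 2, 3

1: 763/550 ≈ 1.387 → |1.387 − 1.414| = 0.027
2: 1851/1378 ≈ 1.343 → |1.343 − 1.414| = 0.071
3: 2971/1843 ≈ 1.612 → |1.612 − 1.414| = 0.198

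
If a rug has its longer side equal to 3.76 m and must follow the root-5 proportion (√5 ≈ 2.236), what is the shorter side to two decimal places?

root-5 ≈ 2.23607.
Shorter side = 3.76 ÷ 2.23607 ≈ 1.6815 → 1.68 m.

1.68 m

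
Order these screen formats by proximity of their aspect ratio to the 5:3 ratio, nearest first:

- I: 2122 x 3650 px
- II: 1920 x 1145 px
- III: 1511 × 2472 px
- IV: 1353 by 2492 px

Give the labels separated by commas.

I: 3650/2122 ≈ 1.720 → |1.720 − 1.667| = 0.053
II: 1920/1145 ≈ 1.677 → |1.677 − 1.667| = 0.010
III: 2472/1511 ≈ 1.636 → |1.636 − 1.667| = 0.031
IV: 2492/1353 ≈ 1.842 → |1.842 − 1.667| = 0.175

II, III, I, IV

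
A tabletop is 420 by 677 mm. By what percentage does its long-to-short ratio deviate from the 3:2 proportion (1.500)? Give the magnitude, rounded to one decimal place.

7.5%

Ratio = 677 / 420 ≈ 1.6119.
Ideal 3:2 = 1.5000. |1.6119 − 1.5000| / 1.5000 ≈ 7.46% → 7.5%.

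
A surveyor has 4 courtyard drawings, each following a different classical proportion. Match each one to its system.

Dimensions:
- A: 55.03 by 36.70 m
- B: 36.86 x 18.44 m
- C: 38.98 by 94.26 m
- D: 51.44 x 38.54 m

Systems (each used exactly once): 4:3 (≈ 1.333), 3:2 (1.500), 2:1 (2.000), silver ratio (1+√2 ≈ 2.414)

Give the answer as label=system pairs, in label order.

A=3:2, B=2:1, C=silver ratio, D=4:3

A = 55.03/36.70 ≈ 1.499 → 3:2 (1.500)
B = 36.86/18.44 ≈ 1.999 → 2:1 (2.000)
C = 94.26/38.98 ≈ 2.418 → silver ratio (2.414)
D = 51.44/38.54 ≈ 1.335 → 4:3 (1.333)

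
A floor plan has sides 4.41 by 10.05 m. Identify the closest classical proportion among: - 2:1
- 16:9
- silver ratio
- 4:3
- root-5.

root-5

10.05/4.41 ≈ 2.279. Nearest candidates are root-5 (2.236, off by 0.043) and silver ratio (2.414, off by 0.135).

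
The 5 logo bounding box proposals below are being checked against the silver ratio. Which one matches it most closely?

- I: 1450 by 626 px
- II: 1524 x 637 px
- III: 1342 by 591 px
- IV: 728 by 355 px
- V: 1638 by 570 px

Target silver ratio ≈ 2.414.
I: 2.316 (Δ0.098)  II: 2.392 (Δ0.022)  III: 2.271 (Δ0.143)  IV: 2.051 (Δ0.363)  V: 2.874 (Δ0.460)

II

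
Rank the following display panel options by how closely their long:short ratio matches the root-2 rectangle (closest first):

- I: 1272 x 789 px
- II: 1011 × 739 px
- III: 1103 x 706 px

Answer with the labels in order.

Ratios: I = 1272 / 789 ≈ 1.612; II = 1011 / 739 ≈ 1.368; III = 1103 / 706 ≈ 1.562.
|Δ from 1.414|: I 0.198; II 0.046; III 0.148.

II, III, I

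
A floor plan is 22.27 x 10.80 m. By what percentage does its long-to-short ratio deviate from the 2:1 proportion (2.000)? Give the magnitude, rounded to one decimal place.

3.1%

Ratio = 22.27 / 10.80 ≈ 2.0620.
Ideal 2:1 = 2.0000. |2.0620 − 2.0000| / 2.0000 ≈ 3.10% → 3.1%.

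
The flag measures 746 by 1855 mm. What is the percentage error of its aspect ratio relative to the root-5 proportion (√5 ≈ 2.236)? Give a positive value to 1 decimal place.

11.2%

Ratio = 1855 / 746 ≈ 2.4866.
Ideal root-5 ≈ 2.2361. |2.4866 − 2.2361| / 2.2361 ≈ 11.20% → 11.2%.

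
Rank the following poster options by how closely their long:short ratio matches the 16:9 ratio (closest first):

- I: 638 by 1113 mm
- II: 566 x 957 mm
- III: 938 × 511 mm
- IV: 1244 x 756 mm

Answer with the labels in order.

I, III, II, IV

I: 1113/638 ≈ 1.745 → |1.745 − 1.778| = 0.033
II: 957/566 ≈ 1.691 → |1.691 − 1.778| = 0.087
III: 938/511 ≈ 1.836 → |1.836 − 1.778| = 0.058
IV: 1244/756 ≈ 1.646 → |1.646 − 1.778| = 0.132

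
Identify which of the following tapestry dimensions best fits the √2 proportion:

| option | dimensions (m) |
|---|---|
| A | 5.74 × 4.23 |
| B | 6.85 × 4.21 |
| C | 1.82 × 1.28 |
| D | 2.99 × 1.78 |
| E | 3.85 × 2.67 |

C

Ratios (long/short): A ≈ 1.357; B ≈ 1.627; C ≈ 1.422; D ≈ 1.680; E ≈ 1.442.
root-2 ≈ 1.414; option C is nearest (Δ 0.008).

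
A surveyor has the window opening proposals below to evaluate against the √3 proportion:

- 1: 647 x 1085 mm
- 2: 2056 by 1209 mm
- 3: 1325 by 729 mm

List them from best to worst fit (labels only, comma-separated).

2, 1, 3

Ratios: 1 = 1085 / 647 ≈ 1.677; 2 = 2056 / 1209 ≈ 1.701; 3 = 1325 / 729 ≈ 1.818.
|Δ from 1.732|: 1 0.055; 2 0.031; 3 0.086.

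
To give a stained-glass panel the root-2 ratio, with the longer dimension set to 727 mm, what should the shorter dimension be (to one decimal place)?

514.1 mm

root-2 ≈ 1.41421.
Shorter side = 727 ÷ 1.41421 ≈ 514.068 → 514.1 mm.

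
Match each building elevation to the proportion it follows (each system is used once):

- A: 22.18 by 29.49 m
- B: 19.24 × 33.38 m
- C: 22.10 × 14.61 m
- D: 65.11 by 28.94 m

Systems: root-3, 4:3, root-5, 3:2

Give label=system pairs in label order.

A = 29.49/22.18 ≈ 1.330 → 4:3 (1.333)
B = 33.38/19.24 ≈ 1.735 → root-3 (1.732)
C = 22.10/14.61 ≈ 1.513 → 3:2 (1.500)
D = 65.11/28.94 ≈ 2.250 → root-5 (2.236)

A=4:3, B=root-3, C=3:2, D=root-5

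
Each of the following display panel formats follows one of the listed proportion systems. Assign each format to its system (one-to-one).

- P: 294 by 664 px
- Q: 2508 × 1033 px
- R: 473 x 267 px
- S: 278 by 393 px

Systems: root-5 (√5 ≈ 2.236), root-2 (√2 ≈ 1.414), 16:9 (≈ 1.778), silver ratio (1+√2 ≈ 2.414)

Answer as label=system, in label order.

Ratios: P ≈ 2.259; Q ≈ 2.428; R ≈ 1.772; S ≈ 1.414.
Targets: root-5 ≈ 2.236; root-2 ≈ 1.414; 16:9 ≈ 1.778; silver ratio ≈ 2.414.

P=root-5, Q=silver ratio, R=16:9, S=root-2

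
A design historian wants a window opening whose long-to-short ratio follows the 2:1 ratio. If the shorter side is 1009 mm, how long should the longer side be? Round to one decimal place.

2018.0 mm

2:1 = 2.00000.
Longer side = 1009 × 2.00000 ≈ 2018.000 → 2018.0 mm.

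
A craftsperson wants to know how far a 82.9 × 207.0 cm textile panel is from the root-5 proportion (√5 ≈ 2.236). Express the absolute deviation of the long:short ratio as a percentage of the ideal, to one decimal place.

11.7%

Ratio = 207.0 / 82.9 ≈ 2.4970.
Ideal root-5 ≈ 2.2361. |2.4970 − 2.2361| / 2.2361 ≈ 11.67% → 11.7%.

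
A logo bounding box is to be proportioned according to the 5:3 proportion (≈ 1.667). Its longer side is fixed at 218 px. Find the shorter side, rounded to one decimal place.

5:3 ≈ 1.66667.
Shorter side = 218 ÷ 1.66667 ≈ 130.800 → 130.8 px.

130.8 px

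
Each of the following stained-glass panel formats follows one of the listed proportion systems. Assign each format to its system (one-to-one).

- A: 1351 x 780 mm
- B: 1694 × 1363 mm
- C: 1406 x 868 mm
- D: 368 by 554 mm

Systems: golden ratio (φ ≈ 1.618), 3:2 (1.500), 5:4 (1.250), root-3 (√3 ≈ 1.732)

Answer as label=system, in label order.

Ratios: A ≈ 1.732; B ≈ 1.243; C ≈ 1.620; D ≈ 1.505.
Targets: golden ratio ≈ 1.618; 3:2 ≈ 1.500; 5:4 ≈ 1.250; root-3 ≈ 1.732.

A=root-3, B=5:4, C=golden ratio, D=3:2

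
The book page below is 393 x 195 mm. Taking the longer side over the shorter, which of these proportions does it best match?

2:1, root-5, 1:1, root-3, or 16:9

Ratio = 393 / 195 ≈ 2.015.
Distances: 2:1 2.000 (Δ 0.015); root-5 2.236 (Δ 0.221); 1:1 1.000 (Δ 1.015); root-3 1.732 (Δ 0.283); 16:9 1.778 (Δ 0.237).

2:1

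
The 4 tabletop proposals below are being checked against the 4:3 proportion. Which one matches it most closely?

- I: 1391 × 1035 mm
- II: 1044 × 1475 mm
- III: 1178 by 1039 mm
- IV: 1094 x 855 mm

Target 4:3 ≈ 1.333.
I: 1.344 (Δ0.011)  II: 1.413 (Δ0.080)  III: 1.134 (Δ0.199)  IV: 1.280 (Δ0.053)

I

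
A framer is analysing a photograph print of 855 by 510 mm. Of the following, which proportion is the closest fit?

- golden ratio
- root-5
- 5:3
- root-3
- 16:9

Ratio = 855 / 510 ≈ 1.676.
Distances: golden ratio 1.618 (Δ 0.058); root-5 2.236 (Δ 0.560); 5:3 1.667 (Δ 0.009); root-3 1.732 (Δ 0.056); 16:9 1.778 (Δ 0.102).

5:3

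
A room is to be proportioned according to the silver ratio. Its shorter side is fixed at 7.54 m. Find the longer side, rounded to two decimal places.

18.20 m

silver ratio ≈ 2.41421.
Longer side = 7.54 × 2.41421 ≈ 18.2031 → 18.20 m.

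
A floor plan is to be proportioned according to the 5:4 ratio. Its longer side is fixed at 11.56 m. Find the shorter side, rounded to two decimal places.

5:4 = 1.25000.
Shorter side = 11.56 ÷ 1.25000 ≈ 9.2480 → 9.25 m.

9.25 m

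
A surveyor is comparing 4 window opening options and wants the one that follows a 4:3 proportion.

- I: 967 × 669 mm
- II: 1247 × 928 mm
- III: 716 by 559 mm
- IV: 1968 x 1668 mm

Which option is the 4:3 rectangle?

II

Target 4:3 ≈ 1.333.
I: 1.445 (Δ0.112)  II: 1.344 (Δ0.011)  III: 1.281 (Δ0.052)  IV: 1.180 (Δ0.153)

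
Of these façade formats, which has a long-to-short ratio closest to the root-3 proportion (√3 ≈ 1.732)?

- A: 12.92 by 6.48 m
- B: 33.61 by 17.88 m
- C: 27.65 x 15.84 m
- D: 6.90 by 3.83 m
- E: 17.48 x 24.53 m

Ratios (long/short): A ≈ 1.994; B ≈ 1.880; C ≈ 1.746; D ≈ 1.802; E ≈ 1.403.
root-3 ≈ 1.732; option C is nearest (Δ 0.014).

C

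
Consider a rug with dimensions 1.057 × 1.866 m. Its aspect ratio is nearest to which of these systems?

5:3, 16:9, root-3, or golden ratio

1.866/1.057 ≈ 1.765. Nearest candidates are 16:9 (1.778, off by 0.013) and root-3 (1.732, off by 0.033).

16:9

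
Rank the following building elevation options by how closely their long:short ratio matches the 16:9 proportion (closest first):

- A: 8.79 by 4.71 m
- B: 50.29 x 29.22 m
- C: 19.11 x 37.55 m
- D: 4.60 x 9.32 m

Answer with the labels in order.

A: 8.79/4.71 ≈ 1.866 → |1.866 − 1.778| = 0.088
B: 50.29/29.22 ≈ 1.721 → |1.721 − 1.778| = 0.057
C: 37.55/19.11 ≈ 1.965 → |1.965 − 1.778| = 0.187
D: 9.32/4.60 ≈ 2.026 → |2.026 − 1.778| = 0.248

B, A, C, D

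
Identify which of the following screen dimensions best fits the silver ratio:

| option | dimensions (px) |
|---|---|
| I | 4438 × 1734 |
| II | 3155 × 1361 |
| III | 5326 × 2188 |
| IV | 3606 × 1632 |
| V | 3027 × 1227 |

Target silver ratio ≈ 2.414.
I: 2.559 (Δ0.145)  II: 2.318 (Δ0.096)  III: 2.434 (Δ0.020)  IV: 2.210 (Δ0.204)  V: 2.467 (Δ0.053)

III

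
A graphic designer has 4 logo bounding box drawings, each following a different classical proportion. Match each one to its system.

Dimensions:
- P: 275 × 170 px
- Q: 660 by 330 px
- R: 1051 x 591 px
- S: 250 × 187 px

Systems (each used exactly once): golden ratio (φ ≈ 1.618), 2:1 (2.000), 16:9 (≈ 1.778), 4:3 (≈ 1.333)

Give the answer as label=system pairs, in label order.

P=golden ratio, Q=2:1, R=16:9, S=4:3

Ratios: P ≈ 1.618; Q ≈ 2.000; R ≈ 1.778; S ≈ 1.337.
Targets: golden ratio ≈ 1.618; 2:1 ≈ 2.000; 16:9 ≈ 1.778; 4:3 ≈ 1.333.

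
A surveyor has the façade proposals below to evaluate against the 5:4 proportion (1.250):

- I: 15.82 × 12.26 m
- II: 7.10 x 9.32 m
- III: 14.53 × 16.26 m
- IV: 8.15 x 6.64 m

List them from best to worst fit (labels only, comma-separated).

I: 15.82/12.26 ≈ 1.290 → |1.290 − 1.250| = 0.040
II: 9.32/7.10 ≈ 1.313 → |1.313 − 1.250| = 0.063
III: 16.26/14.53 ≈ 1.119 → |1.119 − 1.250| = 0.131
IV: 8.15/6.64 ≈ 1.227 → |1.227 − 1.250| = 0.023

IV, I, II, III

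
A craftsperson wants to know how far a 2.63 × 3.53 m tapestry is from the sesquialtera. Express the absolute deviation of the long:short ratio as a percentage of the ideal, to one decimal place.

Ratio = 3.53 / 2.63 ≈ 1.3422.
Ideal 3:2 = 1.5000. |1.3422 − 1.5000| / 1.5000 ≈ 10.52% → 10.5%.

10.5%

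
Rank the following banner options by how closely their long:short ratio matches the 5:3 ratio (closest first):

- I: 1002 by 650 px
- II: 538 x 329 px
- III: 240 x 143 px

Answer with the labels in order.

Ratios: I = 1002 / 650 ≈ 1.542; II = 538 / 329 ≈ 1.635; III = 240 / 143 ≈ 1.678.
|Δ from 1.667|: I 0.125; II 0.032; III 0.011.

III, II, I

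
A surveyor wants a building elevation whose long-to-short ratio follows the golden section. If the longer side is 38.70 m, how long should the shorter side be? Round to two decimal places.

23.92 m

golden ratio ≈ 1.61803.
Shorter side = 38.70 ÷ 1.61803 ≈ 23.9180 → 23.92 m.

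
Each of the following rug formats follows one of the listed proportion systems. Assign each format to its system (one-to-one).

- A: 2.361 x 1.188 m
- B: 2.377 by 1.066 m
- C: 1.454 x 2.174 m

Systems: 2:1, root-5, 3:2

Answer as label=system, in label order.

Ratios: A ≈ 1.987; B ≈ 2.230; C ≈ 1.495.
Targets: 2:1 ≈ 2.000; root-5 ≈ 2.236; 3:2 ≈ 1.500.

A=2:1, B=root-5, C=3:2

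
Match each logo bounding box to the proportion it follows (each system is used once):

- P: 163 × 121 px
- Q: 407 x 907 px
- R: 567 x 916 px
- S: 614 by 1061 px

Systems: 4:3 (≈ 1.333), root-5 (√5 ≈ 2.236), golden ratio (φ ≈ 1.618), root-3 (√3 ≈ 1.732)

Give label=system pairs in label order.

P = 163/121 ≈ 1.347 → 4:3 (1.333)
Q = 907/407 ≈ 2.229 → root-5 (2.236)
R = 916/567 ≈ 1.616 → golden ratio (1.618)
S = 1061/614 ≈ 1.728 → root-3 (1.732)

P=4:3, Q=root-5, R=golden ratio, S=root-3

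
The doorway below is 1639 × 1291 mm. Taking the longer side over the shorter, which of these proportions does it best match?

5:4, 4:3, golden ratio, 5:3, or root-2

1639/1291 ≈ 1.270. Nearest candidates are 5:4 (1.250, off by 0.020) and 4:3 (1.333, off by 0.063).

5:4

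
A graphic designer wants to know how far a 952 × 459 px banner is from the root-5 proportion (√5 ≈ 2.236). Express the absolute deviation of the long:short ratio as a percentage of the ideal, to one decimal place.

Ratio = 952 / 459 ≈ 2.0741.
Ideal root-5 ≈ 2.2361. |2.0741 − 2.2361| / 2.2361 ≈ 7.24% → 7.2%.

7.2%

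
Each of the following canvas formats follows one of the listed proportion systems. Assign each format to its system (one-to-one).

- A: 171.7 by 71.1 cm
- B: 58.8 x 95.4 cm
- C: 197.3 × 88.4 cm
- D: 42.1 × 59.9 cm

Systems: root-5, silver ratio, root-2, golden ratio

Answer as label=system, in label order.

A = 171.7/71.1 ≈ 2.415 → silver ratio (2.414)
B = 95.4/58.8 ≈ 1.622 → golden ratio (1.618)
C = 197.3/88.4 ≈ 2.232 → root-5 (2.236)
D = 59.9/42.1 ≈ 1.423 → root-2 (1.414)

A=silver ratio, B=golden ratio, C=root-5, D=root-2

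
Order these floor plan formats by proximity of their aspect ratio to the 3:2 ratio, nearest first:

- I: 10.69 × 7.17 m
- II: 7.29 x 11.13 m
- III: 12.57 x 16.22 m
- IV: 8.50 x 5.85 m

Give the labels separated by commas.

I: 10.69/7.17 ≈ 1.491 → |1.491 − 1.500| = 0.009
II: 11.13/7.29 ≈ 1.527 → |1.527 − 1.500| = 0.027
III: 16.22/12.57 ≈ 1.290 → |1.290 − 1.500| = 0.210
IV: 8.50/5.85 ≈ 1.453 → |1.453 − 1.500| = 0.047

I, II, IV, III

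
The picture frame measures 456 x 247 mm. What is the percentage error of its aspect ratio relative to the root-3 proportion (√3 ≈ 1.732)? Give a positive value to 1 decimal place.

Ratio = 456 / 247 ≈ 1.8462.
Ideal root-3 ≈ 1.7321. |1.8462 − 1.7321| / 1.7321 ≈ 6.59% → 6.6%.

6.6%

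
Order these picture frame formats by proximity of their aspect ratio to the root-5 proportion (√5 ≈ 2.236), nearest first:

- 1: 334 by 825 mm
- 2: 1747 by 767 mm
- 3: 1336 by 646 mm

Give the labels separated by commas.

2, 3, 1

1: 825/334 ≈ 2.470 → |2.470 − 2.236| = 0.234
2: 1747/767 ≈ 2.278 → |2.278 − 2.236| = 0.042
3: 1336/646 ≈ 2.068 → |2.068 − 2.236| = 0.168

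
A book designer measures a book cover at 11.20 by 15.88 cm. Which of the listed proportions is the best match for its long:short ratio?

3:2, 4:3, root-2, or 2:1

root-2

15.88/11.20 ≈ 1.418. Nearest candidates are root-2 (1.414, off by 0.004) and 3:2 (1.500, off by 0.082).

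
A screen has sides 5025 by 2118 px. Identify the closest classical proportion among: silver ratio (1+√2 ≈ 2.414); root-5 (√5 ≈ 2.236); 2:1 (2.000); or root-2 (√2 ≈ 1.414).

Ratio = 5025 / 2118 ≈ 2.373.
Distances: silver ratio 2.414 (Δ 0.041); root-5 2.236 (Δ 0.137); 2:1 2.000 (Δ 0.373); root-2 1.414 (Δ 0.959).

silver ratio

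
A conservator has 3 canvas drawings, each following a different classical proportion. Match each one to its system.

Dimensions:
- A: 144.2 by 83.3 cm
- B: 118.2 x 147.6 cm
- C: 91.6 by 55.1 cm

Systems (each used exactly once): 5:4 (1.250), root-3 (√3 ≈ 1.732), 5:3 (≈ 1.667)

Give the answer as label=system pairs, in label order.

A=root-3, B=5:4, C=5:3

A = 144.2/83.3 ≈ 1.731 → root-3 (1.732)
B = 147.6/118.2 ≈ 1.249 → 5:4 (1.250)
C = 91.6/55.1 ≈ 1.662 → 5:3 (1.667)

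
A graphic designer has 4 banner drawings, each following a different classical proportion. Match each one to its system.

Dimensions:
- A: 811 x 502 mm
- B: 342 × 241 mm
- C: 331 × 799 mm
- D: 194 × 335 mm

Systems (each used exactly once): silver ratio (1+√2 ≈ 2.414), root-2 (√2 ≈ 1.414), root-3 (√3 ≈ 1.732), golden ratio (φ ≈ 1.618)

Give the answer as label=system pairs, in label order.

A = 811/502 ≈ 1.616 → golden ratio (1.618)
B = 342/241 ≈ 1.419 → root-2 (1.414)
C = 799/331 ≈ 2.414 → silver ratio (2.414)
D = 335/194 ≈ 1.727 → root-3 (1.732)

A=golden ratio, B=root-2, C=silver ratio, D=root-3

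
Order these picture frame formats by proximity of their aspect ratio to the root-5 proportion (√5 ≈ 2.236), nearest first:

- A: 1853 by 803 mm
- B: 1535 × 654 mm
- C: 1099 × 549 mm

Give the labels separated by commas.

A, B, C

Ratios: A = 1853 / 803 ≈ 2.308; B = 1535 / 654 ≈ 2.347; C = 1099 / 549 ≈ 2.002.
|Δ from 2.236|: A 0.072; B 0.111; C 0.234.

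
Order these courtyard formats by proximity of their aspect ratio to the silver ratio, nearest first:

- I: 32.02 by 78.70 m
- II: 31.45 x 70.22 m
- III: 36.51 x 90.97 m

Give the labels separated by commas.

Ratios: I = 78.70 / 32.02 ≈ 2.458; II = 70.22 / 31.45 ≈ 2.233; III = 90.97 / 36.51 ≈ 2.492.
|Δ from 2.414|: I 0.044; II 0.181; III 0.078.

I, III, II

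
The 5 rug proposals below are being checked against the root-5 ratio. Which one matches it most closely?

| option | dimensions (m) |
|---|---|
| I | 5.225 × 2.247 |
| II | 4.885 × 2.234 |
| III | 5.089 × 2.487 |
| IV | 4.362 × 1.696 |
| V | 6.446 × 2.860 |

V

Ratios (long/short): I ≈ 2.325; II ≈ 2.187; III ≈ 2.046; IV ≈ 2.572; V ≈ 2.254.
root-5 ≈ 2.236; option V is nearest (Δ 0.018).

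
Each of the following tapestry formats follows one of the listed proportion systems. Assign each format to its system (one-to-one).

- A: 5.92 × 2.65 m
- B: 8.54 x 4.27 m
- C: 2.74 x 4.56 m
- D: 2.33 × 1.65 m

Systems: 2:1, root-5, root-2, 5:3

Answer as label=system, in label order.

A=root-5, B=2:1, C=5:3, D=root-2

A = 5.92/2.65 ≈ 2.234 → root-5 (2.236)
B = 8.54/4.27 ≈ 2.000 → 2:1 (2.000)
C = 4.56/2.74 ≈ 1.664 → 5:3 (1.667)
D = 2.33/1.65 ≈ 1.412 → root-2 (1.414)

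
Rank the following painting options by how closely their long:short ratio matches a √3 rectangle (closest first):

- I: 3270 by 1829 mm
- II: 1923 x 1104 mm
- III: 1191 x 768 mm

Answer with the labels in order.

II, I, III

I: 3270/1829 ≈ 1.788 → |1.788 − 1.732| = 0.056
II: 1923/1104 ≈ 1.742 → |1.742 − 1.732| = 0.010
III: 1191/768 ≈ 1.551 → |1.551 − 1.732| = 0.181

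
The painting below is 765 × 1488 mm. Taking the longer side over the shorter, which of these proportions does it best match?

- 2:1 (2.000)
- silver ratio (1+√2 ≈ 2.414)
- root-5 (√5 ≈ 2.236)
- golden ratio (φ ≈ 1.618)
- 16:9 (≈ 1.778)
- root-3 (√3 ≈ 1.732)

2:1

Ratio = 1488 / 765 ≈ 1.945.
Distances: 2:1 2.000 (Δ 0.055); silver ratio 2.414 (Δ 0.469); root-5 2.236 (Δ 0.291); golden ratio 1.618 (Δ 0.327); 16:9 1.778 (Δ 0.167); root-3 1.732 (Δ 0.213).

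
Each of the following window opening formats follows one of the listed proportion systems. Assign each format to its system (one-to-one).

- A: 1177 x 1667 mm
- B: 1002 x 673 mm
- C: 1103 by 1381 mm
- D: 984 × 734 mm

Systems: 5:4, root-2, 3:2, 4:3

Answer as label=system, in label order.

Ratios: A ≈ 1.416; B ≈ 1.489; C ≈ 1.252; D ≈ 1.341.
Targets: 5:4 ≈ 1.250; root-2 ≈ 1.414; 3:2 ≈ 1.500; 4:3 ≈ 1.333.

A=root-2, B=3:2, C=5:4, D=4:3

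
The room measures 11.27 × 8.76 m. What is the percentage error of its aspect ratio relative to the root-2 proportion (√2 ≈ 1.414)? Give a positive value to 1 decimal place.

Ratio = 11.27 / 8.76 ≈ 1.2865.
Ideal root-2 ≈ 1.4142. |1.2865 − 1.4142| / 1.4142 ≈ 9.03% → 9.0%.

9.0%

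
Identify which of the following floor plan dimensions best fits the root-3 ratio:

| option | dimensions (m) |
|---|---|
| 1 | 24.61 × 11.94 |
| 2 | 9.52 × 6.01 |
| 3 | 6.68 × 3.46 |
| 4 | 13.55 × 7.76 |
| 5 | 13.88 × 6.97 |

Target root-3 ≈ 1.732.
1: 2.061 (Δ0.329)  2: 1.584 (Δ0.148)  3: 1.931 (Δ0.199)  4: 1.746 (Δ0.014)  5: 1.991 (Δ0.259)

4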